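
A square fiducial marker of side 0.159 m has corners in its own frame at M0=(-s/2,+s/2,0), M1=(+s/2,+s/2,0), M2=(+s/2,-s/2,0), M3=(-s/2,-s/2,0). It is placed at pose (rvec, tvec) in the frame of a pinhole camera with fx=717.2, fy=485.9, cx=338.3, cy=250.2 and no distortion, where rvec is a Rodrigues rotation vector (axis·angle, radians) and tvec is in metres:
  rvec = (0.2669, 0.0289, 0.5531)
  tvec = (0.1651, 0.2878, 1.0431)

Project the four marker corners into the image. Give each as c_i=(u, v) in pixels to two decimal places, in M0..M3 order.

c0=(376.50, 392.85) c1=(467.22, 429.75) c2=(529.63, 375.39) c3=(435.68, 336.64)

Intrinsics K: fx=717.2, fy=485.9, cx=338.3, cy=250.2
Marker side s = 0.159 m; corners in marker frame (Z=0):
  M0 = (-0.0795, +0.0795, 0)
  M1 = (+0.0795, +0.0795, 0)
  M2 = (+0.0795, -0.0795, 0)
  M3 = (-0.0795, -0.0795, 0)
rvec = (0.2669, 0.0289, 0.5531), |rvec| = θ = 0.61481 rad = 35.226°
Rodrigues: sinθ=0.57680, 1−cosθ=0.18312; R = I + sinθ·[k]× + (1−cosθ)·[k]×²:
    [+0.85139 -0.51517 +0.09863]
    [+0.52264 +0.81729 -0.24266]
    [+0.04440 +0.25814 +0.96509]
t = (0.1651, 0.2878, 1.0431) m
M0: Pc = R·M0+t = (+0.05646, +0.31122, +1.06009); u = 717.2·(+0.05646)/1.06009 + 338.3 = 376.4964, v = 485.9·(+0.31122)/1.06009 + 250.2 = 392.8515
M1: Pc = R·M1+t = (+0.19183, +0.39432, +1.06715); u = 717.2·(+0.19183)/1.06715 + 338.3 = 467.2227, v = 485.9·(+0.39432)/1.06715 + 250.2 = 429.7454
M2: Pc = R·M2+t = (+0.27374, +0.26438, +1.02611); u = 717.2·(+0.27374)/1.02611 + 338.3 = 529.6325, v = 485.9·(+0.26438)/1.02611 + 250.2 = 375.3918
M3: Pc = R·M3+t = (+0.13837, +0.18128, +1.01905); u = 717.2·(+0.13837)/1.01905 + 338.3 = 435.6843, v = 485.9·(+0.18128)/1.01905 + 250.2 = 336.6353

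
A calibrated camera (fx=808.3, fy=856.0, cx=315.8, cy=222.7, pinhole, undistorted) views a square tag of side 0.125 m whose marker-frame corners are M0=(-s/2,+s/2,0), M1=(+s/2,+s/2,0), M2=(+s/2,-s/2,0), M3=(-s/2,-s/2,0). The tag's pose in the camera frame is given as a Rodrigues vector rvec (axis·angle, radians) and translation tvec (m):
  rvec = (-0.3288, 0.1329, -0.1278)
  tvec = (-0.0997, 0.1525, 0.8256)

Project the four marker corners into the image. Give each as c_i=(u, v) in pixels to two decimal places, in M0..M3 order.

Intrinsics K: fx=808.3, fy=856.0, cx=315.8, cy=222.7
Marker side s = 0.125 m; corners in marker frame (Z=0):
  M0 = (-0.0625, +0.0625, 0)
  M1 = (+0.0625, +0.0625, 0)
  M2 = (+0.0625, -0.0625, 0)
  M3 = (-0.0625, -0.0625, 0)
rvec = (-0.3288, 0.1329, -0.1278), |rvec| = θ = 0.37697 rad = 21.599°
Rodrigues: sinθ=0.36810, 1−cosθ=0.07021; R = I + sinθ·[k]× + (1−cosθ)·[k]×²:
    [+0.98320 +0.10320 +0.15054]
    [-0.14639 +0.93851 +0.31268]
    [-0.10901 -0.32946 +0.93786]
t = (-0.0997, 0.1525, 0.8256) m
M0: Pc = R·M0+t = (-0.15470, +0.22031, +0.81182); u = 808.3·(-0.15470)/0.81182 + 315.8 = 161.7712, v = 856.0·(+0.22031)/0.81182 + 222.7 = 454.9948
M1: Pc = R·M1+t = (-0.03180, +0.20201, +0.79820); u = 808.3·(-0.03180)/0.79820 + 315.8 = 283.5978, v = 856.0·(+0.20201)/0.79820 + 222.7 = 439.3371
M2: Pc = R·M2+t = (-0.04470, +0.08469, +0.83938); u = 808.3·(-0.04470)/0.83938 + 315.8 = 272.7550, v = 856.0·(+0.08469)/0.83938 + 222.7 = 309.0710
M3: Pc = R·M3+t = (-0.16760, +0.10299, +0.85300); u = 808.3·(-0.16760)/0.85300 + 315.8 = 156.9833, v = 856.0·(+0.10299)/0.85300 + 222.7 = 326.0538

c0=(161.77, 454.99) c1=(283.60, 439.34) c2=(272.75, 309.07) c3=(156.98, 326.05)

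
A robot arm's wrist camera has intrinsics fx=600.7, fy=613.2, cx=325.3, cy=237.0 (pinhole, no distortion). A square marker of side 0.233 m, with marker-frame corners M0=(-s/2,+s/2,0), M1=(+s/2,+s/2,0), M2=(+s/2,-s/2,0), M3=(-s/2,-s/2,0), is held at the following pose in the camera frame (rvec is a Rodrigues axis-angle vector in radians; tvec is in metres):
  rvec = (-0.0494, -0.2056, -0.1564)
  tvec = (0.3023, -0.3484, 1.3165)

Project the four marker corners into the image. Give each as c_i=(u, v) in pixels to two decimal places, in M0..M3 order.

c0=(422.39, 134.19) c1=(520.11, 121.92) c2=(502.38, 17.72) c3=(404.58, 26.05)

Intrinsics K: fx=600.7, fy=613.2, cx=325.3, cy=237.0
Marker side s = 0.233 m; corners in marker frame (Z=0):
  M0 = (-0.1165, +0.1165, 0)
  M1 = (+0.1165, +0.1165, 0)
  M2 = (+0.1165, -0.1165, 0)
  M3 = (-0.1165, -0.1165, 0)
rvec = (-0.0494, -0.2056, -0.1564), |rvec| = θ = 0.26301 rad = 15.069°
Rodrigues: sinθ=0.25999, 1−cosθ=0.03439; R = I + sinθ·[k]× + (1−cosθ)·[k]×²:
    [+0.96683 +0.15965 -0.19940]
    [-0.14955 +0.98663 +0.06482]
    [+0.20708 -0.03285 +0.97777]
t = (0.3023, -0.3484, 1.3165) m
M0: Pc = R·M0+t = (+0.20826, -0.21603, +1.28855); u = 600.7·(+0.20826)/1.28855 + 325.3 = 422.3894, v = 613.2·(-0.21603)/1.28855 + 237.0 = 134.1924
M1: Pc = R·M1+t = (+0.43353, -0.25088, +1.33680); u = 600.7·(+0.43353)/1.33680 + 325.3 = 520.1120, v = 613.2·(-0.25088)/1.33680 + 237.0 = 121.9189
M2: Pc = R·M2+t = (+0.39634, -0.48077, +1.34445); u = 600.7·(+0.39634)/1.34445 + 325.3 = 502.3825, v = 613.2·(-0.48077)/1.34445 + 237.0 = 17.7246
M3: Pc = R·M3+t = (+0.17107, -0.44592, +1.29620); u = 600.7·(+0.17107)/1.29620 + 325.3 = 404.5769, v = 613.2·(-0.44592)/1.29620 + 237.0 = 26.0471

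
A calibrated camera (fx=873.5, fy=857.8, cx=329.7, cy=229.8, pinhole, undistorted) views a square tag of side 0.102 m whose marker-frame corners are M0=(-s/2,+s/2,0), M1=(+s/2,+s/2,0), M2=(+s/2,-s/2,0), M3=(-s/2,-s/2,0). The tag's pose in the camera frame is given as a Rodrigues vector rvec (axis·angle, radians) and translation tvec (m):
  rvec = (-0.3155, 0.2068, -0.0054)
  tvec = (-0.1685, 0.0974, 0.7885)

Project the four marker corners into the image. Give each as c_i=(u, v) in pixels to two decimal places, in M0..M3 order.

Intrinsics K: fx=873.5, fy=857.8, cx=329.7, cy=229.8
Marker side s = 0.102 m; corners in marker frame (Z=0):
  M0 = (-0.0510, +0.0510, 0)
  M1 = (+0.0510, +0.0510, 0)
  M2 = (+0.0510, -0.0510, 0)
  M3 = (-0.0510, -0.0510, 0)
rvec = (-0.3155, 0.2068, -0.0054), |rvec| = θ = 0.37727 rad = 21.616°
Rodrigues: sinθ=0.36839, 1−cosθ=0.07033; R = I + sinθ·[k]× + (1−cosθ)·[k]×²:
    [+0.97885 -0.02696 +0.20277]
    [-0.03751 +0.95080 +0.30752]
    [-0.20109 -0.30862 +0.92969]
t = (-0.1685, 0.0974, 0.7885) m
M0: Pc = R·M0+t = (-0.21980, +0.14780, +0.78302); u = 873.5·(-0.21980)/0.78302 + 329.7 = 84.5038, v = 857.8·(+0.14780)/0.78302 + 229.8 = 391.7204
M1: Pc = R·M1+t = (-0.11995, +0.14398, +0.76250); u = 873.5·(-0.11995)/0.76250 + 329.7 = 192.2852, v = 857.8·(+0.14398)/0.76250 + 229.8 = 391.7718
M2: Pc = R·M2+t = (-0.11720, +0.04700, +0.79398); u = 873.5·(-0.11720)/0.79398 + 329.7 = 200.7592, v = 857.8·(+0.04700)/0.79398 + 229.8 = 280.5733
M3: Pc = R·M3+t = (-0.21705, +0.05082, +0.81450); u = 873.5·(-0.21705)/0.81450 + 329.7 = 96.9300, v = 857.8·(+0.05082)/0.81450 + 229.8 = 283.3242

c0=(84.50, 391.72) c1=(192.29, 391.77) c2=(200.76, 280.57) c3=(96.93, 283.32)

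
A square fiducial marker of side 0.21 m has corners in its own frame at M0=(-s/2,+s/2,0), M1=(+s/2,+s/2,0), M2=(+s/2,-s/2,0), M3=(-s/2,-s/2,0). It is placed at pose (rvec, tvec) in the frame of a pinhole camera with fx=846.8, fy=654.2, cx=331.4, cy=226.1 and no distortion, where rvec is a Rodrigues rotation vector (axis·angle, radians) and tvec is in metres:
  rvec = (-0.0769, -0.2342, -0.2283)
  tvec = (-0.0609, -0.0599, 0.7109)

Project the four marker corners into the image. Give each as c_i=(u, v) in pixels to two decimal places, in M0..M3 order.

Intrinsics K: fx=846.8, fy=654.2, cx=331.4, cy=226.1
Marker side s = 0.21 m; corners in marker frame (Z=0):
  M0 = (-0.1050, +0.1050, 0)
  M1 = (+0.1050, +0.1050, 0)
  M2 = (+0.1050, -0.1050, 0)
  M3 = (-0.1050, -0.1050, 0)
rvec = (-0.0769, -0.2342, -0.2283), |rvec| = θ = 0.33598 rad = 19.250°
Rodrigues: sinθ=0.32970, 1−cosθ=0.05591; R = I + sinθ·[k]× + (1−cosθ)·[k]×²:
    [+0.94702 +0.23295 -0.22112]
    [-0.21511 +0.97125 +0.10194]
    [+0.23851 -0.04898 +0.96990]
t = (-0.0609, -0.0599, 0.7109) m
M0: Pc = R·M0+t = (-0.13588, +0.06467, +0.68071); u = 846.8·(-0.13588)/0.68071 + 331.4 = 162.3705, v = 654.2·(+0.06467)/0.68071 + 226.1 = 288.2493
M1: Pc = R·M1+t = (+0.06300, +0.01950, +0.73080); u = 846.8·(+0.06300)/0.73080 + 331.4 = 404.3957, v = 654.2·(+0.01950)/0.73080 + 226.1 = 243.5519
M2: Pc = R·M2+t = (+0.01408, -0.18447, +0.74109); u = 846.8·(+0.01408)/0.74109 + 331.4 = 347.4850, v = 654.2·(-0.18447)/0.74109 + 226.1 = 63.2593
M3: Pc = R·M3+t = (-0.18480, -0.13930, +0.69100); u = 846.8·(-0.18480)/0.69100 + 331.4 = 104.9371, v = 654.2·(-0.13930)/0.69100 + 226.1 = 94.2227

c0=(162.37, 288.25) c1=(404.40, 243.55) c2=(347.49, 63.26) c3=(104.94, 94.22)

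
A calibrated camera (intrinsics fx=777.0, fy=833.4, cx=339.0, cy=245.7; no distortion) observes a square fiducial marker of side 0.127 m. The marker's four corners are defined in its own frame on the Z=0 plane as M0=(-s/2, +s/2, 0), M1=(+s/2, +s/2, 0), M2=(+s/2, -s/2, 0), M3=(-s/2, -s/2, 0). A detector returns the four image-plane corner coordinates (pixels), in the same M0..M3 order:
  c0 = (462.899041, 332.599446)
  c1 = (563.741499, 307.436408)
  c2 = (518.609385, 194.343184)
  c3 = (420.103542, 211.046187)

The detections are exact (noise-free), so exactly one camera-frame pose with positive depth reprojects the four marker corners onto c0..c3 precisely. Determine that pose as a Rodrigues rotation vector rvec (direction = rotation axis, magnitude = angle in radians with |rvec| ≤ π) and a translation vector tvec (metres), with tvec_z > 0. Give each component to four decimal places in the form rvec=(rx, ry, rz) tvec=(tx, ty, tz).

Intrinsics K: fx=777.0, fy=833.4, cx=339.0, cy=245.7
Marker side s = 0.127 m; corners in marker frame (Z=0):
  M0 = (-0.0635, +0.0635, 0)
  M1 = (+0.0635, +0.0635, 0)
  M2 = (+0.0635, -0.0635, 0)
  M3 = (-0.0635, -0.0635, 0)
Detected image corners:
  c0 = (462.899041, 332.599446) px
  c1 = (563.741499, 307.436408) px
  c2 = (518.609385, 194.343184) px
  c3 = (420.103542, 211.046187) px
Planar DLT: solve 8×8 A·h = b for H (H[2,2]=1):
  H  [+1028.22089 +148.31167 +492.34457]
  H  [-34.38550 +817.35514 +259.52452]
  H  [+0.49583 -0.40329 +1.00000]
B = K⁻¹H; ‖b₁‖=1.227362, ‖b₂‖=1.227362; λ = 2/(‖b₁‖+‖b₂‖) = 0.814756, sign → tz>0 ⇒ λ=+0.814756
r₁ = λ·B[:,0] = (+0.90193,-0.15272,+0.40398); r₂ = λ·B[:,1] = (+0.29888,+0.89594,-0.32858)
r₃ = r₁×r₂ = (-0.31176,+0.41710,+0.85372); SVD([r₁ r₂ r₃]) → R = UVᵀ:
  R  [+0.90193 +0.29888 -0.31176]
  R  [-0.15272 +0.89594 +0.41710]
  R  [+0.40398 -0.32858 +0.85372]
t = (+0.16080, +0.01352, +0.81476) m
tr R = 2.651588; θ = arccos((tr R − 1)/2) = 0.599187 rad = 34.331°
axis k = ((R−Rᵀ)₃₂, (R−Rᵀ)₁₃, (R−Rᵀ)₂₁) / (2 sinθ) = (-0.661092, -0.634557, -0.400368)
rvec = θ·k = (-0.396118, -0.380219, -0.239895)

rvec=(-0.3961, -0.3802, -0.2399) tvec=(0.1608, 0.0135, 0.8148)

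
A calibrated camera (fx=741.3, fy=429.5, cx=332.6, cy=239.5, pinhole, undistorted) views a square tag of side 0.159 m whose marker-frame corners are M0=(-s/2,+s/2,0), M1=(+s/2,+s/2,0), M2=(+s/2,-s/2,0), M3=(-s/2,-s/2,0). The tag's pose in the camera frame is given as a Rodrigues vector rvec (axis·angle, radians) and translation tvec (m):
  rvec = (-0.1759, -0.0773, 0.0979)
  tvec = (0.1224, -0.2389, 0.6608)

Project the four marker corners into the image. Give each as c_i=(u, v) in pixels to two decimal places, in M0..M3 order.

Intrinsics K: fx=741.3, fy=429.5, cx=332.6, cy=239.5
Marker side s = 0.159 m; corners in marker frame (Z=0):
  M0 = (-0.0795, +0.0795, 0)
  M1 = (+0.0795, +0.0795, 0)
  M2 = (+0.0795, -0.0795, 0)
  M3 = (-0.0795, -0.0795, 0)
rvec = (-0.1759, -0.0773, 0.0979), |rvec| = θ = 0.21564 rad = 12.355°
Rodrigues: sinθ=0.21397, 1−cosθ=0.02316; R = I + sinθ·[k]× + (1−cosθ)·[k]×²:
    [+0.99225 -0.09037 -0.08528]
    [+0.10392 +0.97982 +0.17077]
    [+0.06813 -0.17831 +0.98161]
t = (0.1224, -0.2389, 0.6608) m
M0: Pc = R·M0+t = (+0.03633, -0.16927, +0.64121); u = 741.3·(+0.03633)/0.64121 + 332.6 = 374.6029, v = 429.5·(-0.16927)/0.64121 + 239.5 = 126.1208
M1: Pc = R·M1+t = (+0.19410, -0.15274, +0.65204); u = 741.3·(+0.19410)/0.65204 + 332.6 = 553.2702, v = 429.5·(-0.15274)/0.65204 + 239.5 = 138.8877
M2: Pc = R·M2+t = (+0.20847, -0.30853, +0.68039); u = 741.3·(+0.20847)/0.68039 + 332.6 = 559.7304, v = 429.5·(-0.30853)/0.68039 + 239.5 = 44.7366
M3: Pc = R·M3+t = (+0.05070, -0.32506, +0.66956); u = 741.3·(+0.05070)/0.66956 + 332.6 = 388.7329, v = 429.5·(-0.32506)/0.66956 + 239.5 = 30.9871

c0=(374.60, 126.12) c1=(553.27, 138.89) c2=(559.73, 44.74) c3=(388.73, 30.99)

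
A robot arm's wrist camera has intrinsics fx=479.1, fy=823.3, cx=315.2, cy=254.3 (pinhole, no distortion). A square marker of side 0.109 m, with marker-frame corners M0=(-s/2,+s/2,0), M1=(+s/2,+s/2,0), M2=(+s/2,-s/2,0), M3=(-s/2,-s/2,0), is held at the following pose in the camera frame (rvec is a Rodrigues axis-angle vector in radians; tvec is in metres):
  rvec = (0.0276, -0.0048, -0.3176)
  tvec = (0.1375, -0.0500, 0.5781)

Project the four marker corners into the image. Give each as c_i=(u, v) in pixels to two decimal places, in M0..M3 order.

c0=(400.13, 280.97) c1=(485.71, 232.62) c2=(458.33, 84.71) c3=(372.30, 133.31)

Intrinsics K: fx=479.1, fy=823.3, cx=315.2, cy=254.3
Marker side s = 0.109 m; corners in marker frame (Z=0):
  M0 = (-0.0545, +0.0545, 0)
  M1 = (+0.0545, +0.0545, 0)
  M2 = (+0.0545, -0.0545, 0)
  M3 = (-0.0545, -0.0545, 0)
rvec = (0.0276, -0.0048, -0.3176), |rvec| = θ = 0.31883 rad = 18.268°
Rodrigues: sinθ=0.31346, 1−cosθ=0.05040; R = I + sinθ·[k]× + (1−cosθ)·[k]×²:
    [+0.94998 +0.31218 -0.00906]
    [-0.31231 +0.94961 -0.02638]
    [+0.00037 +0.02789 +0.99961]
t = (0.1375, -0.0500, 0.5781) m
M0: Pc = R·M0+t = (+0.10274, +0.01877, +0.57960); u = 479.1·(+0.10274)/0.57960 + 315.2 = 400.1254, v = 823.3·(+0.01877)/0.57960 + 254.3 = 280.9691
M1: Pc = R·M1+t = (+0.20629, -0.01527, +0.57964); u = 479.1·(+0.20629)/0.57964 + 315.2 = 485.7065, v = 823.3·(-0.01527)/0.57964 + 254.3 = 232.6152
M2: Pc = R·M2+t = (+0.17226, -0.11877, +0.57660); u = 479.1·(+0.17226)/0.57660 + 315.2 = 458.3317, v = 823.3·(-0.11877)/0.57660 + 254.3 = 84.7070
M3: Pc = R·M3+t = (+0.06871, -0.08473, +0.57656); u = 479.1·(+0.06871)/0.57656 + 315.2 = 372.2974, v = 823.3·(-0.08473)/0.57656 + 254.3 = 133.3054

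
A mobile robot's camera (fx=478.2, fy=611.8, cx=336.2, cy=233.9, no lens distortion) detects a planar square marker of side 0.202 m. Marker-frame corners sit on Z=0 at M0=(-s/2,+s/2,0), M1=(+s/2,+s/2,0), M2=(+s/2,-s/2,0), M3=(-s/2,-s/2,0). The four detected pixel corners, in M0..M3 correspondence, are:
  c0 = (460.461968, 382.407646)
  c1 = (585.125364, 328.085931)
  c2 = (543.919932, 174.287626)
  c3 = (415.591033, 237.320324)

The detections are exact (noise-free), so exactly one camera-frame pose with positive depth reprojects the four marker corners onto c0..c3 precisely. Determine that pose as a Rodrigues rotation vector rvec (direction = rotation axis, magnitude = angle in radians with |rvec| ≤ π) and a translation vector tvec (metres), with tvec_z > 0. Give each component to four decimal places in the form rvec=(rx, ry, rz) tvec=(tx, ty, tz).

Intrinsics K: fx=478.2, fy=611.8, cx=336.2, cy=233.9
Marker side s = 0.202 m; corners in marker frame (Z=0):
  M0 = (-0.1010, +0.1010, 0)
  M1 = (+0.1010, +0.1010, 0)
  M2 = (+0.1010, -0.1010, 0)
  M3 = (-0.1010, -0.1010, 0)
Detected image corners:
  c0 = (460.461968, 382.407646) px
  c1 = (585.125364, 328.085931) px
  c2 = (543.919932, 174.287626) px
  c3 = (415.591033, 237.320324) px
Planar DLT: solve 8×8 A·h = b for H (H[2,2]=1):
  H  [+523.32713 +320.09723 +500.42913]
  H  [-347.48824 +799.16514 +282.74110]
  H  [-0.20487 +0.21315 +1.00000]
B = K⁻¹H; ‖b₁‖=1.347358, ‖b₂‖=1.347358; λ = 2/(‖b₁‖+‖b₂‖) = 0.742193, sign → tz>0 ⇒ λ=+0.742193
r₁ = λ·B[:,0] = (+0.91913,-0.36342,-0.15205); r₂ = λ·B[:,1] = (+0.38558,+0.90901,+0.15820)
r₃ = r₁×r₂ = (+0.08072,-0.20404,+0.97563); SVD([r₁ r₂ r₃]) → R = UVᵀ:
  R  [+0.91913 +0.38558 +0.08072]
  R  [-0.36342 +0.90901 -0.20404]
  R  [-0.15205 +0.15820 +0.97563]
t = (+0.25489, +0.05925, +0.74219) m
tr R = 2.803772; θ = arccos((tr R − 1)/2) = 0.446680 rad = 25.593°
axis k = ((R−Rᵀ)₃₂, (R−Rᵀ)₁₃, (R−Rᵀ)₂₁) / (2 sinθ) = (+0.419285, +0.269435, -0.866951)
rvec = θ·k = (+0.187286, +0.120351, -0.387250)

rvec=(0.1873, 0.1204, -0.3873) tvec=(0.2549, 0.0593, 0.7422)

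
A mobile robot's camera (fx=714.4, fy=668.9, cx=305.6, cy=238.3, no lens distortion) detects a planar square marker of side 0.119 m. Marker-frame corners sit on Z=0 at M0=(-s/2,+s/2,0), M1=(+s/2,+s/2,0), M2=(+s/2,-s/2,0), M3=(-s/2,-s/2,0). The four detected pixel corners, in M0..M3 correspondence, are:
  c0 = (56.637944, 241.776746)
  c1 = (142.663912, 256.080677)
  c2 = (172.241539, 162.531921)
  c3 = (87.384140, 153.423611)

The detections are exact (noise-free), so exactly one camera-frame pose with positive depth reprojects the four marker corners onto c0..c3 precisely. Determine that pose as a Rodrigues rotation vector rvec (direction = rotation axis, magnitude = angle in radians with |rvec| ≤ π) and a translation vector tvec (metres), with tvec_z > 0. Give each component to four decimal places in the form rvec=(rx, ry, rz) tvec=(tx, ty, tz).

Intrinsics K: fx=714.4, fy=668.9, cx=305.6, cy=238.3
Marker side s = 0.119 m; corners in marker frame (Z=0):
  M0 = (-0.0595, +0.0595, 0)
  M1 = (+0.0595, +0.0595, 0)
  M2 = (+0.0595, -0.0595, 0)
  M3 = (-0.0595, -0.0595, 0)
Detected image corners:
  c0 = (56.637944, 241.776746) px
  c1 = (142.663912, 256.080677) px
  c2 = (172.241539, 162.531921) px
  c3 = (87.384140, 153.423611) px
Planar DLT: solve 8×8 A·h = b for H (H[2,2]=1):
  H  [+666.85832 -284.80233 +113.84476]
  H  [+7.47389 +708.36957 +202.56219]
  H  [-0.44503 -0.27203 +1.00000]
B = K⁻¹H; ‖b₁‖=1.220591, ‖b₂‖=1.220591; λ = 2/(‖b₁‖+‖b₂‖) = 0.819275, sign → tz>0 ⇒ λ=+0.819275
r₁ = λ·B[:,0] = (+0.92072,+0.13905,-0.36461); r₂ = λ·B[:,1] = (-0.23127,+0.94702,-0.22287)
r₃ = r₁×r₂ = (+0.31430,+0.28953,+0.90410); SVD([r₁ r₂ r₃]) → R = UVᵀ:
  R  [+0.92072 -0.23127 +0.31430]
  R  [+0.13905 +0.94702 +0.28953]
  R  [-0.36461 -0.22287 +0.90410]
t = (-0.21991, -0.04377, +0.81928) m
tr R = 2.771836; θ = arccos((tr R − 1)/2) = 0.482326 rad = 27.635°
axis k = ((R−Rᵀ)₃₂, (R−Rᵀ)₁₃, (R−Rᵀ)₂₁) / (2 sinθ) = (-0.552339, +0.731826, +0.399190)
rvec = θ·k = (-0.266408, +0.352979, +0.192540)

rvec=(-0.2664, 0.3530, 0.1925) tvec=(-0.2199, -0.0438, 0.8193)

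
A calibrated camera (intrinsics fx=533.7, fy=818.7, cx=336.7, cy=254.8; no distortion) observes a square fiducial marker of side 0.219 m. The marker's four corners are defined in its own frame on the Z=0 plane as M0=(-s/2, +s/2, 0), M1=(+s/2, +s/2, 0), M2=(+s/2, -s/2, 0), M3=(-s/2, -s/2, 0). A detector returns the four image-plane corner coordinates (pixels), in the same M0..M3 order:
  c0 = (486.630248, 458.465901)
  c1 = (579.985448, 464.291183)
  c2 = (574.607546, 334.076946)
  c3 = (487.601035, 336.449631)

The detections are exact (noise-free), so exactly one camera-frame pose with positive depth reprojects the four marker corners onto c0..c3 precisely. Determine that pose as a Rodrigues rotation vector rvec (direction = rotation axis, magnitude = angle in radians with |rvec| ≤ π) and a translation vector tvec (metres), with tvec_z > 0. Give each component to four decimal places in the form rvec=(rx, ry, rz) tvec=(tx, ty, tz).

Intrinsics K: fx=533.7, fy=818.7, cx=336.7, cy=254.8
Marker side s = 0.219 m; corners in marker frame (Z=0):
  M0 = (-0.1095, +0.1095, 0)
  M1 = (+0.1095, +0.1095, 0)
  M2 = (+0.1095, -0.1095, 0)
  M3 = (-0.1095, -0.1095, 0)
Detected image corners:
  c0 = (486.630248, 458.465901) px
  c1 = (579.985448, 464.291183) px
  c2 = (574.607546, 334.076946) px
  c3 = (487.601035, 336.449631) px
Planar DLT: solve 8×8 A·h = b for H (H[2,2]=1):
  H  [+255.60574 -157.68078 +530.72387]
  H  [-109.27777 +450.07244 +396.12301]
  H  [-0.29252 -0.31431 +1.00000]
B = K⁻¹H; ‖b₁‖=0.726338, ‖b₂‖=0.726338; λ = 2/(‖b₁‖+‖b₂‖) = 1.376769, sign → tz>0 ⇒ λ=+1.376769
r₁ = λ·B[:,0] = (+0.91345,-0.05843,-0.40273); r₂ = λ·B[:,1] = (-0.13376,+0.89154,-0.43273)
r₃ = r₁×r₂ = (+0.38434,+0.44915,+0.80657); SVD([r₁ r₂ r₃]) → R = UVᵀ:
  R  [+0.91345 -0.13376 +0.38434]
  R  [-0.05843 +0.89154 +0.44915]
  R  [-0.40273 -0.43273 +0.80657]
t = (+0.50052, +0.23766, +1.37677) m
tr R = 2.611562; θ = arccos((tr R − 1)/2) = 0.633804 rad = 36.314°
axis k = ((R−Rᵀ)₃₂, (R−Rᵀ)₁₃, (R−Rᵀ)₂₁) / (2 sinθ) = (-0.744567, +0.664511, +0.063604)
rvec = θ·k = (-0.471909, +0.421169, +0.040312)

rvec=(-0.4719, 0.4212, 0.0403) tvec=(0.5005, 0.2377, 1.3768)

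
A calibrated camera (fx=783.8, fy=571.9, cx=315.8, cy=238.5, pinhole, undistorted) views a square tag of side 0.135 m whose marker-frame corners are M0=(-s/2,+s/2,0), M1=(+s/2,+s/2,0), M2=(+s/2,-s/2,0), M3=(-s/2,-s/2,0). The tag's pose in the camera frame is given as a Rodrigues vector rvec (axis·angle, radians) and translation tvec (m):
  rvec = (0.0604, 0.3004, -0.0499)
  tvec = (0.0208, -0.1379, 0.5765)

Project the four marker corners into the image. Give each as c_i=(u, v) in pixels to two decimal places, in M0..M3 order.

Intrinsics K: fx=783.8, fy=571.9, cx=315.8, cy=238.5
Marker side s = 0.135 m; corners in marker frame (Z=0):
  M0 = (-0.0675, +0.0675, 0)
  M1 = (+0.0675, +0.0675, 0)
  M2 = (+0.0675, -0.0675, 0)
  M3 = (-0.0675, -0.0675, 0)
rvec = (0.0604, 0.3004, -0.0499), |rvec| = θ = 0.31045 rad = 17.787°
Rodrigues: sinθ=0.30549, 1−cosθ=0.04780; R = I + sinθ·[k]× + (1−cosθ)·[k]×²:
    [+0.95401 +0.05810 +0.29410]
    [-0.04010 +0.99696 -0.06687]
    [-0.29709 +0.05200 +0.95343]
t = (0.0208, -0.1379, 0.5765) m
M0: Pc = R·M0+t = (-0.03967, -0.06790, +0.60006); u = 783.8·(-0.03967)/0.60006 + 315.8 = 263.9786, v = 571.9·(-0.06790)/0.60006 + 238.5 = 173.7882
M1: Pc = R·M1+t = (+0.08912, -0.07331, +0.55996); u = 783.8·(+0.08912)/0.55996 + 315.8 = 440.5421, v = 571.9·(-0.07331)/0.55996 + 238.5 = 163.6238
M2: Pc = R·M2+t = (+0.08127, -0.20790, +0.55294); u = 783.8·(+0.08127)/0.55294 + 315.8 = 431.0071, v = 571.9·(-0.20790)/0.55294 + 238.5 = 23.4683
M3: Pc = R·M3+t = (-0.04752, -0.20249, +0.59304); u = 783.8·(-0.04752)/0.59304 + 315.8 = 252.9985, v = 571.9·(-0.20249)/0.59304 + 238.5 = 43.2317

c0=(263.98, 173.79) c1=(440.54, 163.62) c2=(431.01, 23.47) c3=(253.00, 43.23)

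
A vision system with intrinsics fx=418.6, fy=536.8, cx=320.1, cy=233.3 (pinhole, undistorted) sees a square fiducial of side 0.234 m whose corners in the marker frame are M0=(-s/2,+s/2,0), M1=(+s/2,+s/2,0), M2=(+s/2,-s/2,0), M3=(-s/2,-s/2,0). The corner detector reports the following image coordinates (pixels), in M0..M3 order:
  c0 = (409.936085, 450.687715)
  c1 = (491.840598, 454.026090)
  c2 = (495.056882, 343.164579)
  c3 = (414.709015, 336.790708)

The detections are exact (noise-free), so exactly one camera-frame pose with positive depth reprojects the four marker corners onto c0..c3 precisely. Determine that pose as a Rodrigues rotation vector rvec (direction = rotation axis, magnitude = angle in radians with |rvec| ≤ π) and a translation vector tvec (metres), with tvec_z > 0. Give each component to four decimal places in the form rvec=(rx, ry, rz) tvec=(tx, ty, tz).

rvec=(-0.0817, -0.1394, 0.0800) tvec=(0.3632, 0.3449, 1.1401)

Intrinsics K: fx=418.6, fy=536.8, cx=320.1, cy=233.3
Marker side s = 0.234 m; corners in marker frame (Z=0):
  M0 = (-0.1170, +0.1170, 0)
  M1 = (+0.1170, +0.1170, 0)
  M2 = (+0.1170, -0.1170, 0)
  M3 = (-0.1170, -0.1170, 0)
Detected image corners:
  c0 = (409.936085, 450.687715) px
  c1 = (491.840598, 454.026090) px
  c2 = (495.056882, 343.164579) px
  c3 = (414.709015, 336.790708) px
Planar DLT: solve 8×8 A·h = b for H (H[2,2]=1):
  H  [+400.43149 -51.51381 +453.46689]
  H  [+67.84468 +449.99344 +395.70035]
  H  [+0.11872 -0.07615 +1.00000]
B = K⁻¹H; ‖b₁‖=0.877107, ‖b₂‖=0.877107; λ = 2/(‖b₁‖+‖b₂‖) = 1.140112, sign → tz>0 ⇒ λ=+1.140112
r₁ = λ·B[:,0] = (+0.98712,+0.08527,+0.13536); r₂ = λ·B[:,1] = (-0.07391,+0.99348,-0.08682)
r₃ = r₁×r₂ = (-0.14188,+0.07570,+0.98699); SVD([r₁ r₂ r₃]) → R = UVᵀ:
  R  [+0.98712 -0.07391 -0.14188]
  R  [+0.08527 +0.99348 +0.07570]
  R  [+0.13536 -0.08682 +0.98699]
t = (+0.36324, +0.34492, +1.14011) m
tr R = 2.967584; θ = arccos((tr R − 1)/2) = 0.180288 rad = 10.330°
axis k = ((R−Rᵀ)₃₂, (R−Rᵀ)₁₃, (R−Rᵀ)₂₁) / (2 sinθ) = (-0.453190, -0.773052, +0.443857)
rvec = θ·k = (-0.081705, -0.139372, +0.080022)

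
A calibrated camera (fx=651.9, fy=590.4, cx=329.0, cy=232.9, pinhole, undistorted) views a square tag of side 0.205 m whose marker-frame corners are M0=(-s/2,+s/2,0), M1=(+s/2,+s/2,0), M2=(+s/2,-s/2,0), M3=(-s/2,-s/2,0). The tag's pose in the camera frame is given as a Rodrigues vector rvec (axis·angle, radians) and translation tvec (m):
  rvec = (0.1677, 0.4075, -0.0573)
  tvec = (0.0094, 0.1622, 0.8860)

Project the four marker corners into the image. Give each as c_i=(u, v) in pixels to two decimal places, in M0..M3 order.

c0=(276.81, 399.15) c1=(414.21, 411.88) c2=(403.05, 274.92) c3=(261.99, 274.05)

Intrinsics K: fx=651.9, fy=590.4, cx=329.0, cy=232.9
Marker side s = 0.205 m; corners in marker frame (Z=0):
  M0 = (-0.1025, +0.1025, 0)
  M1 = (+0.1025, +0.1025, 0)
  M2 = (+0.1025, -0.1025, 0)
  M3 = (-0.1025, -0.1025, 0)
rvec = (0.1677, 0.4075, -0.0573), |rvec| = θ = 0.44437 rad = 25.460°
Rodrigues: sinθ=0.42989, 1−cosθ=0.09712; R = I + sinθ·[k]× + (1−cosθ)·[k]×²:
    [+0.91671 +0.08904 +0.38949]
    [-0.02182 +0.98455 -0.17372]
    [-0.39895 +0.15075 +0.90450]
t = (0.0094, 0.1622, 0.8860) m
M0: Pc = R·M0+t = (-0.07544, +0.26535, +0.94234); u = 651.9·(-0.07544)/0.94234 + 329.0 = 276.8143, v = 590.4·(+0.26535)/0.94234 + 232.9 = 399.1500
M1: Pc = R·M1+t = (+0.11249, +0.26088, +0.86056); u = 651.9·(+0.11249)/0.86056 + 329.0 = 414.2147, v = 590.4·(+0.26088)/0.86056 + 232.9 = 411.8806
M2: Pc = R·M2+t = (+0.09424, +0.05905, +0.82966); u = 651.9·(+0.09424)/0.82966 + 329.0 = 403.0459, v = 590.4·(+0.05905)/0.82966 + 232.9 = 274.9187
M3: Pc = R·M3+t = (-0.09369, +0.06352, +0.91144); u = 651.9·(-0.09369)/0.91144 + 329.0 = 261.9889, v = 590.4·(+0.06352)/0.91144 + 232.9 = 274.0462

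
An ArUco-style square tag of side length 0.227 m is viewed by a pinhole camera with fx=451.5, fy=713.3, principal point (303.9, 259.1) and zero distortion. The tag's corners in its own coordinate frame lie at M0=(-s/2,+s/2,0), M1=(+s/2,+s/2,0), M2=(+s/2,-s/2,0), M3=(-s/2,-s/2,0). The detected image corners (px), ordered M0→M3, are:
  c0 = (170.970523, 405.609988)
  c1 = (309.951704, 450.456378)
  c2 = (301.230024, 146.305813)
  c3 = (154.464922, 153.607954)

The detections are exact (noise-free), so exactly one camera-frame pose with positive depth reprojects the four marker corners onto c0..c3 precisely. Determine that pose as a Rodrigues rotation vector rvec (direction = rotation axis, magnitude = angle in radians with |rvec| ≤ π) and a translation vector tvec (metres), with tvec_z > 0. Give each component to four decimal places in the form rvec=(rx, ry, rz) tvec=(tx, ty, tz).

Intrinsics K: fx=451.5, fy=713.3, cx=303.9, cy=259.1
Marker side s = 0.227 m; corners in marker frame (Z=0):
  M0 = (-0.1135, +0.1135, 0)
  M1 = (+0.1135, +0.1135, 0)
  M2 = (+0.1135, -0.1135, 0)
  M3 = (-0.1135, -0.1135, 0)
Detected image corners:
  c0 = (170.970523, 405.609988) px
  c1 = (309.951704, 450.456378) px
  c2 = (301.230024, 146.305813) px
  c3 = (154.464922, 153.607954) px
Planar DLT: solve 8×8 A·h = b for H (H[2,2]=1):
  H  [+430.36451 +130.93174 +227.50897]
  H  [-158.09053 +1304.93910 +293.06039]
  H  [-0.84739 +0.31482 +1.00000]
B = K⁻¹H; ‖b₁‖=1.745487, ‖b₂‖=1.745487; λ = 2/(‖b₁‖+‖b₂‖) = 0.572906, sign → tz>0 ⇒ λ=+0.572906
r₁ = λ·B[:,0] = (+0.87286,+0.04937,-0.48547); r₂ = λ·B[:,1] = (+0.04474,+0.98258,+0.18036)
r₃ = r₁×r₂ = (+0.48592,-0.17915,+0.85544); SVD([r₁ r₂ r₃]) → R = UVᵀ:
  R  [+0.87286 +0.04474 +0.48592]
  R  [+0.04937 +0.98258 -0.17915]
  R  [-0.48547 +0.18036 +0.85544]
t = (-0.09693, +0.02728, +0.57291) m
tr R = 2.710882; θ = arccos((tr R − 1)/2) = 0.544395 rad = 31.192°
axis k = ((R−Rᵀ)₃₂, (R−Rᵀ)₁₃, (R−Rᵀ)₂₁) / (2 sinθ) = (+0.347084, +0.937823, +0.004470)
rvec = θ·k = (+0.188951, +0.510546, +0.002434)

rvec=(0.1890, 0.5105, 0.0024) tvec=(-0.0969, 0.0273, 0.5729)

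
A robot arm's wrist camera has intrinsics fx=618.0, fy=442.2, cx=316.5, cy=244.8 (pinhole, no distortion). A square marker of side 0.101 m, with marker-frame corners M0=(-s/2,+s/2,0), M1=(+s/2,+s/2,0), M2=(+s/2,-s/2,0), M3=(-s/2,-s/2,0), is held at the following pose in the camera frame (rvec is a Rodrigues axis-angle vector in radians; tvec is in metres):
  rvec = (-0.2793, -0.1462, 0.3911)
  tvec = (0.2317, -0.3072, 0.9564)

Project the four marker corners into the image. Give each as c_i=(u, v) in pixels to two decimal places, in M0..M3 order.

Intrinsics K: fx=618.0, fy=442.2, cx=316.5, cy=244.8
Marker side s = 0.101 m; corners in marker frame (Z=0):
  M0 = (-0.0505, +0.0505, 0)
  M1 = (+0.0505, +0.0505, 0)
  M2 = (+0.0505, -0.0505, 0)
  M3 = (-0.0505, -0.0505, 0)
rvec = (-0.2793, -0.1462, 0.3911), |rvec| = θ = 0.50234 rad = 28.782°
Rodrigues: sinθ=0.48147, 1−cosθ=0.12354; R = I + sinθ·[k]× + (1−cosθ)·[k]×²:
    [+0.91465 -0.35487 -0.19361]
    [+0.39485 +0.88692 +0.23971]
    [+0.08665 -0.29569 +0.95134]
t = (0.2317, -0.3072, 0.9564) m
M0: Pc = R·M0+t = (+0.16759, -0.28235, +0.93709); u = 618.0·(+0.16759)/0.93709 + 316.5 = 427.0231, v = 442.2·(-0.28235)/0.93709 + 244.8 = 111.5630
M1: Pc = R·M1+t = (+0.25997, -0.24247, +0.94584); u = 618.0·(+0.25997)/0.94584 + 316.5 = 486.3600, v = 442.2·(-0.24247)/0.94584 + 244.8 = 131.4404
M2: Pc = R·M2+t = (+0.29581, -0.33205, +0.97571); u = 618.0·(+0.29581)/0.97571 + 316.5 = 503.8623, v = 442.2·(-0.33205)/0.97571 + 244.8 = 94.3120
M3: Pc = R·M3+t = (+0.20343, -0.37193, +0.96696); u = 618.0·(+0.20343)/0.96696 + 316.5 = 446.5165, v = 442.2·(-0.37193)/0.96696 + 244.8 = 74.7125

c0=(427.02, 111.56) c1=(486.36, 131.44) c2=(503.86, 94.31) c3=(446.52, 74.71)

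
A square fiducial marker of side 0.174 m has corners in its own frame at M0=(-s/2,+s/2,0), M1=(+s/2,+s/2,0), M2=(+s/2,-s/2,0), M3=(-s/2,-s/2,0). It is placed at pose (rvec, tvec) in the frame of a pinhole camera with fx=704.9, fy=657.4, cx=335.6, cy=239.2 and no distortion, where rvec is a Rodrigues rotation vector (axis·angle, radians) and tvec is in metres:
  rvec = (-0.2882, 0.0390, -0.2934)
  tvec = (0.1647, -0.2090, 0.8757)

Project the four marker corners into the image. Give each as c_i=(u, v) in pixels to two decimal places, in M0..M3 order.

Intrinsics K: fx=704.9, fy=657.4, cx=335.6, cy=239.2
Marker side s = 0.174 m; corners in marker frame (Z=0):
  M0 = (-0.0870, +0.0870, 0)
  M1 = (+0.0870, +0.0870, 0)
  M2 = (+0.0870, -0.0870, 0)
  M3 = (-0.0870, -0.0870, 0)
rvec = (-0.2882, 0.0390, -0.2934), |rvec| = θ = 0.41311 rad = 23.670°
Rodrigues: sinθ=0.40146, 1−cosθ=0.08413; R = I + sinθ·[k]× + (1−cosθ)·[k]×²:
    [+0.95682 +0.27959 +0.07958]
    [-0.29067 +0.91662 +0.27443]
    [+0.00378 -0.28571 +0.95831]
t = (0.1647, -0.2090, 0.8757) m
M0: Pc = R·M0+t = (+0.10578, -0.10397, +0.85051); u = 704.9·(+0.10578)/0.85051 + 335.6 = 423.2704, v = 657.4·(-0.10397)/0.85051 + 239.2 = 158.8403
M1: Pc = R·M1+t = (+0.27227, -0.15454, +0.85117); u = 704.9·(+0.27227)/0.85117 + 335.6 = 561.0785, v = 657.4·(-0.15454)/0.85117 + 239.2 = 119.8403
M2: Pc = R·M2+t = (+0.22362, -0.31403, +0.90089); u = 704.9·(+0.22362)/0.90089 + 335.6 = 510.5713, v = 657.4·(-0.31403)/0.90089 + 239.2 = 10.0410
M3: Pc = R·M3+t = (+0.05713, -0.26346, +0.90023); u = 704.9·(+0.05713)/0.90023 + 335.6 = 380.3365, v = 657.4·(-0.26346)/0.90023 + 239.2 = 46.8070

c0=(423.27, 158.84) c1=(561.08, 119.84) c2=(510.57, 10.04) c3=(380.34, 46.81)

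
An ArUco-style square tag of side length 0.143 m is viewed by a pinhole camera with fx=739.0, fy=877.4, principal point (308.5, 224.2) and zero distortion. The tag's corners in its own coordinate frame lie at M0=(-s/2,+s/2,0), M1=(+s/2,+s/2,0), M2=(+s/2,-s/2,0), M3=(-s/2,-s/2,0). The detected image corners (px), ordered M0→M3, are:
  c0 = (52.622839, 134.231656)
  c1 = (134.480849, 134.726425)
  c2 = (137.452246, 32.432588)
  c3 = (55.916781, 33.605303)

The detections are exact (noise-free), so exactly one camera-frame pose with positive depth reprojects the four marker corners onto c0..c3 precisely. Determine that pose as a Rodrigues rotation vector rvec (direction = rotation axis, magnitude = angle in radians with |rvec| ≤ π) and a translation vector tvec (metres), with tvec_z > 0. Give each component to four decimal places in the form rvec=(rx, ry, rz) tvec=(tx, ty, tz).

rvec=(-0.0410, 0.1413, 0.0222) tvec=(-0.3550, -0.1967, 1.2276)

Intrinsics K: fx=739.0, fy=877.4, cx=308.5, cy=224.2
Marker side s = 0.143 m; corners in marker frame (Z=0):
  M0 = (-0.0715, +0.0715, 0)
  M1 = (+0.0715, +0.0715, 0)
  M2 = (+0.0715, -0.0715, 0)
  M3 = (-0.0715, -0.0715, 0)
Detected image corners:
  c0 = (52.622839, 134.231656) px
  c1 = (134.480849, 134.726425) px
  c2 = (137.452246, 32.432588) px
  c3 = (55.916781, 33.605303) px
Planar DLT: solve 8×8 A·h = b for H (H[2,2]=1):
  H  [+560.36124 -24.96174 +94.78578]
  H  [-12.01795 +706.78156 +83.63424]
  H  [-0.11504 -0.03202 +1.00000]
B = K⁻¹H; ‖b₁‖=0.814608, ‖b₂‖=0.814608; λ = 2/(‖b₁‖+‖b₂‖) = 1.227584, sign → tz>0 ⇒ λ=+1.227584
r₁ = λ·B[:,0] = (+0.98979,+0.01927,-0.14122); r₂ = λ·B[:,1] = (-0.02506,+0.99891,-0.03931)
r₃ = r₁×r₂ = (+0.14031,+0.04244,+0.98920); SVD([r₁ r₂ r₃]) → R = UVᵀ:
  R  [+0.98979 -0.02506 +0.14031]
  R  [+0.01927 +0.99891 +0.04244]
  R  [-0.14122 -0.03931 +0.98920]
t = (-0.35501, -0.19667, +1.22758) m
tr R = 2.977902; θ = arccos((tr R − 1)/2) = 0.148790 rad = 8.525°
axis k = ((R−Rᵀ)₃₂, (R−Rᵀ)₁₃, (R−Rᵀ)₂₁) / (2 sinθ) = (-0.275737, +0.949535, +0.149506)
rvec = θ·k = (-0.041027, +0.141282, +0.022245)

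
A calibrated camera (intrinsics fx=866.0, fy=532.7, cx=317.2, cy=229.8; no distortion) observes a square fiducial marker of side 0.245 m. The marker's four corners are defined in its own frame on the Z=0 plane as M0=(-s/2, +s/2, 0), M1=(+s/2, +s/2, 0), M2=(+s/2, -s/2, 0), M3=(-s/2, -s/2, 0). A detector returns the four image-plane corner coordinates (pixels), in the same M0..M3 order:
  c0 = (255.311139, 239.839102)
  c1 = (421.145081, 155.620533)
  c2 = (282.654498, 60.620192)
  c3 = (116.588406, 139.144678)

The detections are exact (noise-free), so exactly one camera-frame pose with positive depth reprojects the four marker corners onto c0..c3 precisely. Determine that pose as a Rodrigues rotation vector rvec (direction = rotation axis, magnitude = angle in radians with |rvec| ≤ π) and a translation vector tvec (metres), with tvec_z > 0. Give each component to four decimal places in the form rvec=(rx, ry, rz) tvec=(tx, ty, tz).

rvec=(-0.1573, -0.0959, -0.7006) tvec=(-0.0542, -0.1520, 0.9826)

Intrinsics K: fx=866.0, fy=532.7, cx=317.2, cy=229.8
Marker side s = 0.245 m; corners in marker frame (Z=0):
  M0 = (-0.1225, +0.1225, 0)
  M1 = (+0.1225, +0.1225, 0)
  M2 = (+0.1225, -0.1225, 0)
  M3 = (-0.1225, -0.1225, 0)
Detected image corners:
  c0 = (255.311139, 239.839102) px
  c1 = (421.145081, 155.620533) px
  c2 = (282.654498, 60.620192) px
  c3 = (116.588406, 139.144678) px
Planar DLT: solve 8×8 A·h = b for H (H[2,2]=1):
  H  [+715.80132 +535.15595 +269.41268]
  H  [-310.69227 +382.25404 +147.41214]
  H  [+0.14297 -0.11370 +1.00000]
B = K⁻¹H; ‖b₁‖=1.017709, ‖b₂‖=1.017709; λ = 2/(‖b₁‖+‖b₂‖) = 0.982599, sign → tz>0 ⇒ λ=+0.982599
r₁ = λ·B[:,0] = (+0.76072,-0.63369,+0.14048); r₂ = λ·B[:,1] = (+0.64813,+0.75329,-0.11172)
r₃ = r₁×r₂ = (-0.03502,+0.17604,+0.98376); SVD([r₁ r₂ r₃]) → R = UVᵀ:
  R  [+0.76072 +0.64813 -0.03502]
  R  [-0.63369 +0.75329 +0.17604]
  R  [+0.14048 -0.11172 +0.98376]
t = (-0.05422, -0.15197, +0.98260) m
tr R = 2.497770; θ = arccos((tr R − 1)/2) = 0.724419 rad = 41.506°
axis k = ((R−Rᵀ)₃₂, (R−Rᵀ)₁₃, (R−Rᵀ)₂₁) / (2 sinθ) = (-0.217114, -0.132416, -0.967123)
rvec = θ·k = (-0.157282, -0.095925, -0.700602)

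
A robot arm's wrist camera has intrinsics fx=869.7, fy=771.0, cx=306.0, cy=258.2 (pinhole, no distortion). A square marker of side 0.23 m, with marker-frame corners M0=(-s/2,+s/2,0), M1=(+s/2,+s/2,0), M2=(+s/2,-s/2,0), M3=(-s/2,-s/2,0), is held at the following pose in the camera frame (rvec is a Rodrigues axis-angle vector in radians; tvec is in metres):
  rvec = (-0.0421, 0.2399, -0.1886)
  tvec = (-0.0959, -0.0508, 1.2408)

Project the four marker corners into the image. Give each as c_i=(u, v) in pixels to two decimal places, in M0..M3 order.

Intrinsics K: fx=869.7, fy=771.0, cx=306.0, cy=258.2
Marker side s = 0.23 m; corners in marker frame (Z=0):
  M0 = (-0.1150, +0.1150, 0)
  M1 = (+0.1150, +0.1150, 0)
  M2 = (+0.1150, -0.1150, 0)
  M3 = (-0.1150, -0.1150, 0)
rvec = (-0.0421, 0.2399, -0.1886), |rvec| = θ = 0.30805 rad = 17.650°
Rodrigues: sinθ=0.30320, 1−cosθ=0.04707; R = I + sinθ·[k]× + (1−cosθ)·[k]×²:
    [+0.95381 +0.18062 +0.24006]
    [-0.19064 +0.98148 +0.01899]
    [-0.23219 -0.06388 +0.97057]
t = (-0.0959, -0.0508, 1.2408) m
M0: Pc = R·M0+t = (-0.18482, +0.08399, +1.26015); u = 869.7·(-0.18482)/1.26015 + 306.0 = 178.4485, v = 771.0·(+0.08399)/1.26015 + 258.2 = 309.5897
M1: Pc = R·M1+t = (+0.03456, +0.04015, +1.20675); u = 869.7·(+0.03456)/1.20675 + 306.0 = 330.9066, v = 771.0·(+0.04015)/1.20675 + 258.2 = 283.8495
M2: Pc = R·M2+t = (-0.00698, -0.18559, +1.22145); u = 869.7·(-0.00698)/1.22145 + 306.0 = 301.0274, v = 771.0·(-0.18559)/1.22145 + 258.2 = 141.0498
M3: Pc = R·M3+t = (-0.22636, -0.14175, +1.27485); u = 869.7·(-0.22636)/1.27485 + 306.0 = 151.5780, v = 771.0·(-0.14175)/1.27485 + 258.2 = 172.4751

c0=(178.45, 309.59) c1=(330.91, 283.85) c2=(301.03, 141.05) c3=(151.58, 172.48)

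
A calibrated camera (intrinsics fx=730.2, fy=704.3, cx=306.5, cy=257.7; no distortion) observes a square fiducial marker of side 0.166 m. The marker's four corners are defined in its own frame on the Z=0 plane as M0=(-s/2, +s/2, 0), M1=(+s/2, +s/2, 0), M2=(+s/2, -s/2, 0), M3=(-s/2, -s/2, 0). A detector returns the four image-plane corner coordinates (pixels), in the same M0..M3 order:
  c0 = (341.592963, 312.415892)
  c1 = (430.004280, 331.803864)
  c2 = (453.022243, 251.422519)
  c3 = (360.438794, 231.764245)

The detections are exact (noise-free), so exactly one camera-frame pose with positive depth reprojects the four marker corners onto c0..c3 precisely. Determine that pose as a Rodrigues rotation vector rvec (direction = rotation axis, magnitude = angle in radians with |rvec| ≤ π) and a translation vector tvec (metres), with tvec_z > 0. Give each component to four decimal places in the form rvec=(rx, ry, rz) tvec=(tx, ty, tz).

Intrinsics K: fx=730.2, fy=704.3, cx=306.5, cy=257.7
Marker side s = 0.166 m; corners in marker frame (Z=0):
  M0 = (-0.0830, +0.0830, 0)
  M1 = (+0.0830, +0.0830, 0)
  M2 = (+0.0830, -0.0830, 0)
  M3 = (-0.0830, -0.0830, 0)
Detected image corners:
  c0 = (341.592963, 312.415892) px
  c1 = (430.004280, 331.803864) px
  c2 = (453.022243, 251.422519) px
  c3 = (360.438794, 231.764245) px
Planar DLT: solve 8×8 A·h = b for H (H[2,2]=1):
  H  [+527.20665 -20.08613 +395.86472]
  H  [+105.01626 +560.41066 +282.70900]
  H  [-0.04462 +0.26740 +1.00000]
B = K⁻¹H; ‖b₁‖=0.760289, ‖b₂‖=0.760289; λ = 2/(‖b₁‖+‖b₂‖) = 1.315289, sign → tz>0 ⇒ λ=+1.315289
r₁ = λ·B[:,0] = (+0.97427,+0.21759,-0.05868); r₂ = λ·B[:,1] = (-0.18381,+0.91788,+0.35171)
r₃ = r₁×r₂ = (+0.13039,-0.33188,+0.93427); SVD([r₁ r₂ r₃]) → R = UVᵀ:
  R  [+0.97427 -0.18381 +0.13039]
  R  [+0.21759 +0.91788 -0.33188]
  R  [-0.05868 +0.35171 +0.93427]
t = (+0.16097, +0.04670, +1.31529) m
tr R = 2.826424; θ = arccos((tr R − 1)/2) = 0.419698 rad = 24.047°
axis k = ((R−Rᵀ)₃₂, (R−Rᵀ)₁₃, (R−Rᵀ)₂₁) / (2 sinθ) = (+0.838798, +0.232002, +0.492537)
rvec = θ·k = (+0.352042, +0.097371, +0.206717)

rvec=(0.3520, 0.0974, 0.2067) tvec=(0.1610, 0.0467, 1.3153)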